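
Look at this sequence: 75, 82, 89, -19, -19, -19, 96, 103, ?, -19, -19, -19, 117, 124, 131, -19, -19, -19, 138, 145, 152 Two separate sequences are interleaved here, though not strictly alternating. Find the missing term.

110

The slot pattern repeats as AAABBB (period 6), so there are 2 interleaved tracks.
Subsequence A: 75, 82, 89, 96, 103, ?, 117, 124, 131, 138, 145, 152 — arithmetic, step +7.
Subsequence B: -19, -19, -19, -19, -19, -19, -19, -19, -19 — always -19.
So the missing entry in subsequence A is 110.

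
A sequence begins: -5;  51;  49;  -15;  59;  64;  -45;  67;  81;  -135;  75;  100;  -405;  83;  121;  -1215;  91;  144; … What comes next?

-3645

Split by position mod 3 into 3 tracks.
Stream A: -5, -15, -45, -135, -405, -1215. Geometric, ×3 each step.
Stream B: 51, 59, 67, 75, 83, 91. Arithmetic, step +8.
Stream C: 49, 64, 81, 100, 121, 144. Consecutive squares n² from n = 7.
Position 19 falls in stream A as its term 7, giving -3645.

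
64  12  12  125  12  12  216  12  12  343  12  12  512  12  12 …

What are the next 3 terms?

729, 12, 12

Reading positions in blocks of 3 reveals the pattern ABB — 2 tracks woven together.
Subsequence A is 64, 125, 216, 343, 512, which is perfect cubes starting at 4³.
Subsequence B is 12, 12, 12, 12, 12, 12, 12, 12, 12, 12, which is constant 12.
Term 16 comes from subsequence A (its 6th entry): 729.
The 17th slot belongs to subsequence B; its 11th term is 12.
The 18th slot belongs to subsequence B; its 12th term is 12.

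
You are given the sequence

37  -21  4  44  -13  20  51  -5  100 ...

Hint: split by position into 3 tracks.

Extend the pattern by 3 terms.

58, 3, 500

Split by position mod 3: positions 1, 4, 7, … form one track, and each other residue class forms its own.
Stream A: 37, 44, 51 — adding 7 each time.
Stream B: -21, -13, -5 — arithmetic with common difference +8.
Stream C: 4, 20, 100 — a geometric progression (common ratio 5).
Position 10 → stream A, term 4 = 58.
The 11th slot belongs to stream B; its 4th term is 3.
Term 12 comes from stream C (its 4th entry): 500.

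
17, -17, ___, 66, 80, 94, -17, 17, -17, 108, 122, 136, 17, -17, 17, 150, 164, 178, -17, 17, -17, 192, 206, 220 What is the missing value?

Positions follow the repeating pattern AAABBB; grouping by letter gives 2 tracks.
Subsequence A: 17, -17, ?, -17, 17, -17, 17, -17, 17, -17, 17, -17 (the oscillation 17·(−1)^(n+1)).
Subsequence B: 66, 80, 94, 108, 122, 136, 150, 164, 178, 192, 206, 220 (linear: a_n = 52 + 14·n).
So the missing entry in subsequence A is 17.

17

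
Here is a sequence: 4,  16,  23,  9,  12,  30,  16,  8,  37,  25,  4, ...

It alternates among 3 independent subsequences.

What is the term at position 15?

Read the sequence 3 terms at a time; column i is its own pattern.
Track A is 4, 9, 16, 25, which is the squares 2², 3², 4², ….
Track B is 16, 12, 8, 4, which is arithmetic, step −4.
Track C is 23, 30, 37, which is adding 7 each time.
Position 15 → track C, term 5 = 51.

51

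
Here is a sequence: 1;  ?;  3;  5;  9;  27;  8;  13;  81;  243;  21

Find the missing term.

The slot pattern repeats as AABB (period 4), so there are 2 interleaved tracks.
Track A: 1, ?, 9, 27, 81, 243. Powers of 3.
Track B: 3, 5, 8, 13, 21. A Fibonacci-like recurrence a_n = a_{n-1} + a_{n-2}.
Filling track A at index 2 by its rule yields 3.

3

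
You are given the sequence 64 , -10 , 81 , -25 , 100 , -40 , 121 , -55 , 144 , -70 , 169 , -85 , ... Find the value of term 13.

196

The terms cycle through 2 interleaved subsequences.
Stream A: 64, 81, 100, 121, 144, 169. Perfect squares starting at 8².
Stream B: -10, -25, -40, -55, -70, -85. Subtracting 15 each time.
Position 13 falls in stream A as its term 7, giving 196.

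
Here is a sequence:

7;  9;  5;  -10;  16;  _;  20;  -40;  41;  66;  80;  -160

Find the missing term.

25

Positions follow the repeating pattern AABB; grouping by letter gives 2 tracks.
Track A is 7, 9, 16, ?, 41, 66, which is Fibonacci-style (each term is the sum of the two before it).
Track B is 5, -10, 20, -40, 80, -160, which is geometric with ratio -2.
Track A's pattern makes the blank 25.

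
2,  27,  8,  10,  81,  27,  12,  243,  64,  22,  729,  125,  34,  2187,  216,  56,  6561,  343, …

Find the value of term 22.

146

Split by position mod 3 into 3 tracks.
Stream A: 2, 10, 12, 22, 34, 56 (a Fibonacci-like recurrence a_n = a_{n-1} + a_{n-2}).
Stream B: 27, 81, 243, 729, 2187, 6561 (powers 3^3, 3^4, 3^5, …).
Stream C: 8, 27, 64, 125, 216, 343 (consecutive cubes n³ from n = 2).
Term 22 comes from stream A (its 8th entry): 146.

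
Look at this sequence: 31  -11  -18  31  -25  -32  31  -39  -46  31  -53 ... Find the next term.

The slot pattern repeats as ABB (period 3), so there are 2 interleaved tracks.
Track A: 31, 31, 31, 31 (the constant sequence 31).
Track B: -11, -18, -25, -32, -39, -46, -53 (subtracting 7 each time).
Term 12 comes from track B (its 8th entry): -60.

-60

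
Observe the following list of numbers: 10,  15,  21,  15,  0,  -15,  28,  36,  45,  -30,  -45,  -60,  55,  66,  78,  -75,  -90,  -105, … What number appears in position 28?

Positions follow the repeating pattern AAABBB; grouping by letter gives 2 tracks.
Subsequence A: 10, 15, 21, 28, 36, 45, 55, 66, 78. The triangular numbers T_4, T_5, ….
Subsequence B: 15, 0, -15, -30, -45, -60, -75, -90, -105. Arithmetic, step −15.
Position 28 → subsequence B, term 13 = -165.

-165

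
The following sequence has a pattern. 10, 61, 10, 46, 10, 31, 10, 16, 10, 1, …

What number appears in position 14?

-29

Odd-indexed and even-indexed terms follow separate rules.
Subsequence A: 10, 10, 10, 10, 10. Always 10.
Subsequence B: 61, 46, 31, 16, 1. Linear: a_n = 76 − 15·n.
Position 14 → subsequence B, term 7 = -29.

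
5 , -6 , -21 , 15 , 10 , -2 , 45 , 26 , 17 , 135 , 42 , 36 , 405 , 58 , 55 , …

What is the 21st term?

93

Taking every 3rd term gives 3 separate tracks.
Track A = 5, 15, 45, 135, 405: multiplying by 3 each time.
Track B = -6, 10, 26, 42, 58: linear: a_n = -22 + 16·n.
Track C = -21, -2, 17, 36, 55: adding 19 each time.
The 21st slot belongs to track C; its 7th term is 93.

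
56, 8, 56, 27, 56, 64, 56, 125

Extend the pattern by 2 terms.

56, 216

Odd-indexed and even-indexed terms follow separate rules.
Stream A: 56, 56, 56, 56 — the constant sequence 56.
Stream B: 8, 27, 64, 125 — perfect cubes starting at 2³.
The 9th slot belongs to stream A; its 5th term is 56.
Position 10 falls in stream B as its term 5, giving 216.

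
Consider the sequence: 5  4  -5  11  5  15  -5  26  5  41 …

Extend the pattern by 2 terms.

Split by position mod 2 into 2 tracks.
Subsequence A: 5, -5, 5, -5, 5 — the oscillation 5·(−1)^(n+1).
Subsequence B: 4, 11, 15, 26, 41 — Fibonacci-style (each term is the sum of the two before it).
The 11th slot belongs to subsequence A; its 6th term is -5.
Term 12 comes from subsequence B (its 6th entry): 67.

-5, 67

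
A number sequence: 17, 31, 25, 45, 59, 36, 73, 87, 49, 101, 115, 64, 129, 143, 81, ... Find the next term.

Reading positions in blocks of 3 reveals the pattern AAB — 2 tracks woven together.
Stream A: 17, 31, 45, 59, 73, 87, 101, 115, 129, 143 — adding 14 each time.
Stream B: 25, 36, 49, 64, 81 — consecutive squares n² from n = 5.
The 16th slot belongs to stream A; its 11th term is 157.

157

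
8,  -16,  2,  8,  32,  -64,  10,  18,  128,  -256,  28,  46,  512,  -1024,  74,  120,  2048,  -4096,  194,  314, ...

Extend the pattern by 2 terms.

8192, -16384

The slot pattern repeats as AABB (period 4), so there are 2 interleaved tracks.
Stream A: 8, -16, 32, -64, 128, -256, 512, -1024, 2048, -4096. Geometric with ratio -2.
Stream B: 2, 8, 10, 18, 28, 46, 74, 120, 194, 314. Fibonacci-style (each term is the sum of the two before it).
Position 21 falls in stream A as its term 11, giving 8192.
Position 22 falls in stream A as its term 12, giving -16384.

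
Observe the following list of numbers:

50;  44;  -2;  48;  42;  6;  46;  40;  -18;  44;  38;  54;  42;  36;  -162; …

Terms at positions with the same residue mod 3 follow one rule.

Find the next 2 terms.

Split by position mod 3 into 3 tracks.
Track A: 50, 48, 46, 44, 42. Linear: a_n = 52 − 2·n.
Track B: 44, 42, 40, 38, 36. Subtracting 2 each time.
Track C: -2, 6, -18, 54, -162. A geometric progression (common ratio -3).
Position 16 falls in track A as its term 6, giving 40.
Position 17 falls in track B as its term 6, giving 34.

40, 34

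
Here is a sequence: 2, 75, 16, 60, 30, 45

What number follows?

The terms cycle through 2 interleaved subsequences.
Track A is 2, 16, 30, which is arithmetic with common difference +14.
Track B is 75, 60, 45, which is arithmetic with common difference −15.
Position 7 falls in track A as its term 4, giving 44.

44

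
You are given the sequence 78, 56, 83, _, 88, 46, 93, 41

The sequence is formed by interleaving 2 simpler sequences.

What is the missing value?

51

The terms cycle through 2 interleaved subsequences.
Subsequence A: 78, 83, 88, 93 (arithmetic, step +5).
Subsequence B: 56, ?, 46, 41 (linear: a_n = 61 − 5·n).
The gap is subsequence B's term 2; the rule gives 51.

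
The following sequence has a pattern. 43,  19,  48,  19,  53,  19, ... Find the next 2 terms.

58, 19

The terms cycle through 2 interleaved subsequences.
Track A: 43, 48, 53 (linear: a_n = 38 + 5·n).
Track B: 19, 19, 19 (constant 19).
Position 7 falls in track A as its term 4, giving 58.
Position 8 → track B, term 4 = 19.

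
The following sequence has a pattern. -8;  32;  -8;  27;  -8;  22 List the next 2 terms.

Odd-indexed and even-indexed terms follow separate rules.
Stream A is -8, -8, -8, which is the constant sequence -8.
Stream B is 32, 27, 22, which is subtracting 5 each time.
Term 7 comes from stream A (its 4th entry): -8.
Position 8 → stream B, term 4 = 17.

-8, 17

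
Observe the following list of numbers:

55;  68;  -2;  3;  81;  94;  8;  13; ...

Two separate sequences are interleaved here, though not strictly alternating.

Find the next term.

Positions follow the repeating pattern AABB; grouping by letter gives 2 tracks.
Subsequence A = 55, 68, 81, 94: linear: a_n = 42 + 13·n.
Subsequence B = -2, 3, 8, 13: linear: a_n = -7 + 5·n.
Term 9 comes from subsequence A (its 5th entry): 107.

107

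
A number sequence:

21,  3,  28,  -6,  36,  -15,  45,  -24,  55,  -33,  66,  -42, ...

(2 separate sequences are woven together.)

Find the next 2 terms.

Positions 1, 3, 5, … form one subsequence and positions 2, 4, 6, … form another.
Subsequence A: 21, 28, 36, 45, 55, 66 (triangular numbers n(n+1)/2 for n = 6, 7, …).
Subsequence B: 3, -6, -15, -24, -33, -42 (subtracting 9 each time).
Term 13 comes from subsequence A (its 7th entry): 78.
Position 14 falls in subsequence B as its term 7, giving -51.

78, -51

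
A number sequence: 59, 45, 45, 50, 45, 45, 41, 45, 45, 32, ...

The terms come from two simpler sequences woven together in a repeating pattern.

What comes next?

45

The slot pattern repeats as ABB (period 3), so there are 2 interleaved tracks.
Track A: 59, 50, 41, 32. Arithmetic, step −9.
Track B: 45, 45, 45, 45, 45, 45. Always 45.
Position 11 falls in track B as its term 7, giving 45.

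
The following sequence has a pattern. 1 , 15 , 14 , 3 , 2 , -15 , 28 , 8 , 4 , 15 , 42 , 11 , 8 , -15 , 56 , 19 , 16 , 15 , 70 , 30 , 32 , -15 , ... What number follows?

84

Split by position mod 4 into 4 tracks.
Track A: 1, 2, 4, 8, 16, 32 (successive powers of 2).
Track B: 15, -15, 15, -15, 15, -15 (the oscillation 15·(−1)^(n+1)).
Track C: 14, 28, 42, 56, 70 (arithmetic with common difference +14).
Track D: 3, 8, 11, 19, 30 (a Fibonacci-like recurrence a_n = a_{n-1} + a_{n-2}).
Position 23 falls in track C as its term 6, giving 84.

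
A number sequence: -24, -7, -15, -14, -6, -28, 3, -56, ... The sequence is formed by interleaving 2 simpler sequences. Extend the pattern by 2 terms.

12, -112

Positions 1, 3, 5, … form one subsequence and positions 2, 4, 6, … form another.
Subsequence A: -24, -15, -6, 3 (arithmetic with common difference +9).
Subsequence B: -7, -14, -28, -56 (a geometric progression (common ratio 2)).
Term 9 comes from subsequence A (its 5th entry): 12.
Position 10 falls in subsequence B as its term 5, giving -112.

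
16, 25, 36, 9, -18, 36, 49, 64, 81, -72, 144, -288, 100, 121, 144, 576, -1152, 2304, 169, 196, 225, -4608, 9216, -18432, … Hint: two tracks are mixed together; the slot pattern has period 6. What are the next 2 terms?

256, 289

The slot pattern repeats as AAABBB (period 6), so there are 2 interleaved tracks.
Track A = 16, 25, 36, 49, 64, 81, 100, 121, 144, 169, 196, 225: the squares 4², 5², 6², ….
Track B = 9, -18, 36, -72, 144, -288, 576, -1152, 2304, -4608, 9216, -18432: geometric with ratio -2.
Position 25 → track A, term 13 = 256.
Position 26 → track A, term 14 = 289.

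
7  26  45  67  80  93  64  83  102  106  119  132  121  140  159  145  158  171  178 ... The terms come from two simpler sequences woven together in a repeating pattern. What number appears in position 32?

311

Reading positions in blocks of 6 reveals the pattern AAABBB — 2 tracks woven together.
Subsequence A: 7, 26, 45, 64, 83, 102, 121, 140, 159, 178 — arithmetic, step +19.
Subsequence B: 67, 80, 93, 106, 119, 132, 145, 158, 171 — linear: a_n = 54 + 13·n.
Position 32 → subsequence A, term 17 = 311.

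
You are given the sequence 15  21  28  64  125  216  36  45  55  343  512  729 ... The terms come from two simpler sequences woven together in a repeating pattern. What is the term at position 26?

171

Reading positions in blocks of 6 reveals the pattern AAABBB — 2 tracks woven together.
Stream A: 15, 21, 28, 36, 45, 55 (triangular numbers n(n+1)/2 for n = 5, 6, …).
Stream B: 64, 125, 216, 343, 512, 729 (perfect cubes starting at 4³).
Term 26 comes from stream A (its 14th entry): 171.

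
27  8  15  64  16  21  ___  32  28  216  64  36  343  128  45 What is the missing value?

Read the sequence 3 terms at a time; column i is its own pattern.
Track A = 27, 64, ?, 216, 343: perfect cubes starting at 3³.
Track B = 8, 16, 32, 64, 128: geometric, ×2 each step.
Track C = 15, 21, 28, 36, 45: the triangular numbers T_5, T_6, ….
The gap is track A's term 3; the rule gives 125.

125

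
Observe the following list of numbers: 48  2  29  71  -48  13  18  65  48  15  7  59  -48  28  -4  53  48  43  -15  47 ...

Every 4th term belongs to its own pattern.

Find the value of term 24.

41

Taking every 4th term gives 4 separate tracks.
Subsequence A: 48, -48, 48, -48, 48. The oscillation 48·(−1)^(n+1).
Subsequence B: 2, 13, 15, 28, 43. A Fibonacci-like recurrence a_n = a_{n-1} + a_{n-2}.
Subsequence C: 29, 18, 7, -4, -15. Subtracting 11 each time.
Subsequence D: 71, 65, 59, 53, 47. Arithmetic with common difference −6.
Position 24 → subsequence D, term 6 = 41.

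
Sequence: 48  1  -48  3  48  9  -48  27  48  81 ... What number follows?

-48

Split by position mod 2 into 2 tracks.
Stream A: 48, -48, 48, -48, 48. Alternating ±48.
Stream B: 1, 3, 9, 27, 81. Powers of 3.
The 11th slot belongs to stream A; its 6th term is -48.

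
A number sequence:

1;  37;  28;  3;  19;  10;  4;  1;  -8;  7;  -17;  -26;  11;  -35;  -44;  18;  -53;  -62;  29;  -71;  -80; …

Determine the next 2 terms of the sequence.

The slot pattern repeats as ABB (period 3), so there are 2 interleaved tracks.
Track A: 1, 3, 4, 7, 11, 18, 29 (Fibonacci-style (each term is the sum of the two before it)).
Track B: 37, 28, 19, 10, 1, -8, -17, -26, -35, -44, -53, -62, -71, -80 (linear: a_n = 46 − 9·n).
The 22nd slot belongs to track A; its 8th term is 47.
Position 23 → track B, term 15 = -89.

47, -89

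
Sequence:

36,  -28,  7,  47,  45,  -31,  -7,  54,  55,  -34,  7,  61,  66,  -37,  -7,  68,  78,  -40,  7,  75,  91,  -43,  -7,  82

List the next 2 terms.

105, -46

The terms cycle through 4 interleaved subsequences.
Track A: 36, 45, 55, 66, 78, 91 (triangular numbers n(n+1)/2 for n = 8, 9, …).
Track B: -28, -31, -34, -37, -40, -43 (linear: a_n = -25 − 3·n).
Track C: 7, -7, 7, -7, 7, -7 (oscillating between 7 and -7).
Track D: 47, 54, 61, 68, 75, 82 (adding 7 each time).
Position 25 → track A, term 7 = 105.
Term 26 comes from track B (its 7th entry): -46.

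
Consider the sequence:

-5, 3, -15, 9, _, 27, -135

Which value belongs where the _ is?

-45

Odd-indexed and even-indexed terms follow separate rules.
Track A is -5, -15, ?, -135, which is geometric with ratio 3.
Track B is 3, 9, 27, which is successive powers of 3.
Track A's pattern makes the blank -45.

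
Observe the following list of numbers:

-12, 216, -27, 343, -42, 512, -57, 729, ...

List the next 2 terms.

-72, 1000

Odd-indexed and even-indexed terms follow separate rules.
Track A: -12, -27, -42, -57 (arithmetic, step −15).
Track B: 216, 343, 512, 729 (perfect cubes starting at 6³).
Position 9 falls in track A as its term 5, giving -72.
The 10th slot belongs to track B; its 5th term is 1000.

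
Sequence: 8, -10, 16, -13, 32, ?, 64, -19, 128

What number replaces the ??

-16

The terms cycle through 2 interleaved subsequences.
Subsequence A = 8, 16, 32, 64, 128: successive powers of 2.
Subsequence B = -10, -13, ?, -19: arithmetic with common difference −3.
Subsequence B's pattern makes the blank -16.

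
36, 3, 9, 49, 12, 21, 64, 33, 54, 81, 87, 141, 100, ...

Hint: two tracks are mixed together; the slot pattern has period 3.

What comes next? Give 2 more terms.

228, 369

The slot pattern repeats as ABB (period 3), so there are 2 interleaved tracks.
Track A = 36, 49, 64, 81, 100: consecutive squares n² from n = 6.
Track B = 3, 9, 12, 21, 33, 54, 87, 141: each term equals the sum of the previous two.
Term 14 comes from track B (its 9th entry): 228.
The 15th slot belongs to track B; its 10th term is 369.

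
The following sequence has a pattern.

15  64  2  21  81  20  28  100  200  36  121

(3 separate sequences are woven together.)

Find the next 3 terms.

Split by position mod 3: positions 1, 4, 7, … form one track, and each other residue class forms its own.
Track A = 15, 21, 28, 36: triangular numbers starting at T_5.
Track B = 64, 81, 100, 121: consecutive squares n² from n = 8.
Track C = 2, 20, 200: multiplying by 10 each time.
The 12th slot belongs to track C; its 4th term is 2000.
Position 13 falls in track A as its term 5, giving 45.
The 14th slot belongs to track B; its 5th term is 144.

2000, 45, 144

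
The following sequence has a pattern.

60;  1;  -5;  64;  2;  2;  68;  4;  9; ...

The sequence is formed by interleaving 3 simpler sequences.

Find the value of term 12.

The terms cycle through 3 interleaved subsequences.
Track A: 60, 64, 68. Arithmetic, step +4.
Track B: 1, 2, 4. Powers 2^0, 2^1, 2^2, ….
Track C: -5, 2, 9. Linear: a_n = -12 + 7·n.
Position 12 falls in track C as its term 4, giving 16.

16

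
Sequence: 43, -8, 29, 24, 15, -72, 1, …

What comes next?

216

Odd-indexed and even-indexed terms follow separate rules.
Track A: 43, 29, 15, 1 (arithmetic, step −14).
Track B: -8, 24, -72 (multiplying by -3 each time).
Position 8 → track B, term 4 = 216.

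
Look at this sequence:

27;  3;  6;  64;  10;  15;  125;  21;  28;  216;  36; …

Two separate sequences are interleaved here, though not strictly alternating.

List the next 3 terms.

The slot pattern repeats as ABB (period 3), so there are 2 interleaved tracks.
Stream A = 27, 64, 125, 216: perfect cubes starting at 3³.
Stream B = 3, 6, 10, 15, 21, 28, 36: the triangular numbers T_2, T_3, ….
Term 12 comes from stream B (its 8th entry): 45.
Position 13 → stream A, term 5 = 343.
Term 14 comes from stream B (its 9th entry): 55.

45, 343, 55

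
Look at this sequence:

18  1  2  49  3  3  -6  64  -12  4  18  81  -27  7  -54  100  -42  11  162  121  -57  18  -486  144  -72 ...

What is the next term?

Split by position mod 4 into 4 tracks.
Stream A is 18, 3, -12, -27, -42, -57, -72, which is linear: a_n = 33 − 15·n.
Stream B is 1, 3, 4, 7, 11, 18, which is Fibonacci-style (each term is the sum of the two before it).
Stream C is 2, -6, 18, -54, 162, -486, which is geometric, ×-3 each step.
Stream D is 49, 64, 81, 100, 121, 144, which is the squares 7², 8², 9², ….
The 26th slot belongs to stream B; its 7th term is 29.

29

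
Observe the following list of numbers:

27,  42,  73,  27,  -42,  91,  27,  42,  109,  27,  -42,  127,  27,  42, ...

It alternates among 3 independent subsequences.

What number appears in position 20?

Split by position mod 3: positions 1, 4, 7, … form one track, and each other residue class forms its own.
Track A is 27, 27, 27, 27, 27, which is the constant sequence 27.
Track B is 42, -42, 42, -42, 42, which is oscillating between 42 and -42.
Track C is 73, 91, 109, 127, which is arithmetic, step +18.
Term 20 comes from track B (its 7th entry): 42.

42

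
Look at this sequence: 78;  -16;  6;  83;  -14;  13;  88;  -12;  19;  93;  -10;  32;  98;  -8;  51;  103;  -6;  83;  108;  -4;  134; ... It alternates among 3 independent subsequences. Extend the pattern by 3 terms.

Read the sequence 3 terms at a time; column i is its own pattern.
Stream A = 78, 83, 88, 93, 98, 103, 108: linear: a_n = 73 + 5·n.
Stream B = -16, -14, -12, -10, -8, -6, -4: arithmetic with common difference +2.
Stream C = 6, 13, 19, 32, 51, 83, 134: a Fibonacci-like recurrence a_n = a_{n-1} + a_{n-2}.
Position 22 falls in stream A as its term 8, giving 113.
Position 23 → stream B, term 8 = -2.
Position 24 falls in stream C as its term 8, giving 217.

113, -2, 217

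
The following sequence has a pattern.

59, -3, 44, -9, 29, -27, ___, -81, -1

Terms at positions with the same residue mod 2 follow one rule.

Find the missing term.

14

Odd-indexed and even-indexed terms follow separate rules.
Subsequence A = 59, 44, 29, ?, -1: subtracting 15 each time.
Subsequence B = -3, -9, -27, -81: a geometric progression (common ratio 3).
Subsequence A's pattern makes the blank 14.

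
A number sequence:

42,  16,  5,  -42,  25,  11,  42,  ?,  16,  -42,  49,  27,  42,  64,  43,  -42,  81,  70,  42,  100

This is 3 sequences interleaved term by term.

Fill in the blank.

36

Split by position mod 3 into 3 tracks.
Track A is 42, -42, 42, -42, 42, -42, 42, which is oscillating between 42 and -42.
Track B is 16, 25, ?, 49, 64, 81, 100, which is perfect squares starting at 4².
Track C is 5, 11, 16, 27, 43, 70, which is Fibonacci-style (each term is the sum of the two before it).
The gap is track B's term 3; the rule gives 36.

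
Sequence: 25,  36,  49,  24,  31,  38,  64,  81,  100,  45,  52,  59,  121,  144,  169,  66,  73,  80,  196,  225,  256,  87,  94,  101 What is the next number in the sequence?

289

Positions follow the repeating pattern AAABBB; grouping by letter gives 2 tracks.
Track A = 25, 36, 49, 64, 81, 100, 121, 144, 169, 196, 225, 256: consecutive squares n² from n = 5.
Track B = 24, 31, 38, 45, 52, 59, 66, 73, 80, 87, 94, 101: linear: a_n = 17 + 7·n.
Position 25 falls in track A as its term 13, giving 289.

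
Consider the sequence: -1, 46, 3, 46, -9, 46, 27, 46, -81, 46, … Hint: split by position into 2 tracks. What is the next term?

Taking every 2nd term gives 2 separate tracks.
Subsequence A: -1, 3, -9, 27, -81 — geometric, ×-3 each step.
Subsequence B: 46, 46, 46, 46, 46 — always 46.
Term 11 comes from subsequence A (its 6th entry): 243.

243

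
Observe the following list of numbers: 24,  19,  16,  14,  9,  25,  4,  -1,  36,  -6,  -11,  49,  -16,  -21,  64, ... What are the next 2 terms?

Reading positions in blocks of 3 reveals the pattern AAB — 2 tracks woven together.
Track A = 24, 19, 14, 9, 4, -1, -6, -11, -16, -21: arithmetic with common difference −5.
Track B = 16, 25, 36, 49, 64: the squares 4², 5², 6², ….
Position 16 falls in track A as its term 11, giving -26.
Position 17 falls in track A as its term 12, giving -31.

-26, -31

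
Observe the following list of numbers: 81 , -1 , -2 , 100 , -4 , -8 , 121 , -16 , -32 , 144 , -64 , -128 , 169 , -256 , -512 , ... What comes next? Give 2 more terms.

196, -1024

The slot pattern repeats as ABB (period 3), so there are 2 interleaved tracks.
Track A: 81, 100, 121, 144, 169 (consecutive squares n² from n = 9).
Track B: -1, -2, -4, -8, -16, -32, -64, -128, -256, -512 (geometric with ratio 2).
Position 16 → track A, term 6 = 196.
Term 17 comes from track B (its 11th entry): -1024.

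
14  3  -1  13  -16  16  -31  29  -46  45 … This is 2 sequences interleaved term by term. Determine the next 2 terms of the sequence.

Positions 1, 3, 5, … form one subsequence and positions 2, 4, 6, … form another.
Track A = 14, -1, -16, -31, -46: subtracting 15 each time.
Track B = 3, 13, 16, 29, 45: Fibonacci-style (each term is the sum of the two before it).
The 11th slot belongs to track A; its 6th term is -61.
The 12th slot belongs to track B; its 6th term is 74.

-61, 74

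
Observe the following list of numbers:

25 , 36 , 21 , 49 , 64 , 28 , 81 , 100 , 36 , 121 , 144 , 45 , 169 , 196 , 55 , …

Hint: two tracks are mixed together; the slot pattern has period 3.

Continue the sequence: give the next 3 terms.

The slot pattern repeats as AAB (period 3), so there are 2 interleaved tracks.
Stream A: 25, 36, 49, 64, 81, 100, 121, 144, 169, 196 (the squares 5², 6², 7², …).
Stream B: 21, 28, 36, 45, 55 (triangular numbers n(n+1)/2 for n = 6, 7, …).
The 16th slot belongs to stream A; its 11th term is 225.
The 17th slot belongs to stream A; its 12th term is 256.
Position 18 → stream B, term 6 = 66.

225, 256, 66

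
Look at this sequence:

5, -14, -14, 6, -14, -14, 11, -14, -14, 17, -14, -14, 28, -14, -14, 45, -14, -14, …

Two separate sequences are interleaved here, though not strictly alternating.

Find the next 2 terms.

73, -14

The slot pattern repeats as ABB (period 3), so there are 2 interleaved tracks.
Track A: 5, 6, 11, 17, 28, 45 (a Fibonacci-like recurrence a_n = a_{n-1} + a_{n-2}).
Track B: -14, -14, -14, -14, -14, -14, -14, -14, -14, -14, -14, -14 (constant -14).
Term 19 comes from track A (its 7th entry): 73.
Term 20 comes from track B (its 13th entry): -14.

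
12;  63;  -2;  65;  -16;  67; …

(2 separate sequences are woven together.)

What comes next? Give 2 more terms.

-30, 69

The terms cycle through 2 interleaved subsequences.
Stream A: 12, -2, -16 — arithmetic with common difference −14.
Stream B: 63, 65, 67 — arithmetic with common difference +2.
Position 7 → stream A, term 4 = -30.
Term 8 comes from stream B (its 4th entry): 69.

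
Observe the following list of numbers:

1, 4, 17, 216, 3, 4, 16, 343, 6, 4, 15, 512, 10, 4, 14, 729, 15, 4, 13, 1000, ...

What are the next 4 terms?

21, 4, 12, 1331

Split by position mod 4 into 4 tracks.
Subsequence A: 1, 3, 6, 10, 15 — the triangular numbers T_1, T_2, ….
Subsequence B: 4, 4, 4, 4, 4 — constant 4.
Subsequence C: 17, 16, 15, 14, 13 — arithmetic with common difference −1.
Subsequence D: 216, 343, 512, 729, 1000 — consecutive cubes n³ from n = 6.
Term 21 comes from subsequence A (its 6th entry): 21.
Term 22 comes from subsequence B (its 6th entry): 4.
Position 23 → subsequence C, term 6 = 12.
Term 24 comes from subsequence D (its 6th entry): 1331.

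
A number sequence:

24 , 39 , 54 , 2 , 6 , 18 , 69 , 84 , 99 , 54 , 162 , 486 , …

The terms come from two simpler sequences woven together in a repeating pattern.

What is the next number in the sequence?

114

Positions follow the repeating pattern AAABBB; grouping by letter gives 2 tracks.
Stream A: 24, 39, 54, 69, 84, 99. Arithmetic with common difference +15.
Stream B: 2, 6, 18, 54, 162, 486. Geometric with ratio 3.
Position 13 → stream A, term 7 = 114.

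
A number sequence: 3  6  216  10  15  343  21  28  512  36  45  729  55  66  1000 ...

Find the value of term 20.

120

Reading positions in blocks of 3 reveals the pattern AAB — 2 tracks woven together.
Track A is 3, 6, 10, 15, 21, 28, 36, 45, 55, 66, which is triangular numbers starting at T_2.
Track B is 216, 343, 512, 729, 1000, which is consecutive cubes n³ from n = 6.
The 20th slot belongs to track A; its 14th term is 120.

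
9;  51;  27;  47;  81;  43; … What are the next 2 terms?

243, 39

Split by position mod 2 into 2 tracks.
Track A: 9, 27, 81. Successive powers of 3.
Track B: 51, 47, 43. Arithmetic with common difference −4.
Position 7 falls in track A as its term 4, giving 243.
Position 8 falls in track B as its term 4, giving 39.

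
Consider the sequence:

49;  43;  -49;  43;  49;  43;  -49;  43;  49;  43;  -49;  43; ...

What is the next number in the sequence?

Split by position mod 2 into 2 tracks.
Stream A is 49, -49, 49, -49, 49, -49, which is oscillating between 49 and -49.
Stream B is 43, 43, 43, 43, 43, 43, which is always 43.
Position 13 → stream A, term 7 = 49.

49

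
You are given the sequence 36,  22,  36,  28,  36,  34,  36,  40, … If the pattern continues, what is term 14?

Taking every 2nd term gives 2 separate tracks.
Stream A: 36, 36, 36, 36 (always 36).
Stream B: 22, 28, 34, 40 (linear: a_n = 16 + 6·n).
Term 14 comes from stream B (its 7th entry): 58.

58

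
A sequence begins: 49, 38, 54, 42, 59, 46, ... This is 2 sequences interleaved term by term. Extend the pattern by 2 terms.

64, 50

Taking every 2nd term gives 2 separate tracks.
Subsequence A = 49, 54, 59: adding 5 each time.
Subsequence B = 38, 42, 46: adding 4 each time.
Term 7 comes from subsequence A (its 4th entry): 64.
Position 8 → subsequence B, term 4 = 50.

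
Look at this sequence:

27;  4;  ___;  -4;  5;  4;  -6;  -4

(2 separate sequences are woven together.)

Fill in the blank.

16

Odd-indexed and even-indexed terms follow separate rules.
Subsequence A: 27, ?, 5, -6. Subtracting 11 each time.
Subsequence B: 4, -4, 4, -4. The oscillation 4·(−1)^(n+1).
Filling subsequence A at index 2 by its rule yields 16.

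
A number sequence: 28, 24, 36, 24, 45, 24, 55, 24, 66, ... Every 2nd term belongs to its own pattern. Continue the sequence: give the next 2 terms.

24, 78

Taking every 2nd term gives 2 separate tracks.
Subsequence A: 28, 36, 45, 55, 66 (triangular numbers starting at T_7).
Subsequence B: 24, 24, 24, 24 (always 24).
Position 10 → subsequence B, term 5 = 24.
Term 11 comes from subsequence A (its 6th entry): 78.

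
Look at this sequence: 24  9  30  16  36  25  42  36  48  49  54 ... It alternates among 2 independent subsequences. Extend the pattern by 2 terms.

Positions 1, 3, 5, … form one subsequence and positions 2, 4, 6, … form another.
Stream A = 24, 30, 36, 42, 48, 54: arithmetic, step +6.
Stream B = 9, 16, 25, 36, 49: perfect squares starting at 3².
Term 12 comes from stream B (its 6th entry): 64.
The 13th slot belongs to stream A; its 7th term is 60.

64, 60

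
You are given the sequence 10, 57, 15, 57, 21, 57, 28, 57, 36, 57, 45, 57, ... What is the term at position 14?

Positions 1, 3, 5, … form one subsequence and positions 2, 4, 6, … form another.
Stream A = 10, 15, 21, 28, 36, 45: triangular numbers n(n+1)/2 for n = 4, 5, ….
Stream B = 57, 57, 57, 57, 57, 57: always 57.
Position 14 falls in stream B as its term 7, giving 57.

57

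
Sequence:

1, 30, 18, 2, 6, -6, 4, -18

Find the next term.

Positions follow the repeating pattern ABB; grouping by letter gives 2 tracks.
Track A is 1, 2, 4, which is successive powers of 2.
Track B is 30, 18, 6, -6, -18, which is arithmetic with common difference −12.
Position 9 → track B, term 6 = -30.

-30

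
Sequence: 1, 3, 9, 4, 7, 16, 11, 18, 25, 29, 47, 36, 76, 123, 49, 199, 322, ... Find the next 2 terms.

The slot pattern repeats as AAB (period 3), so there are 2 interleaved tracks.
Track A: 1, 3, 4, 7, 11, 18, 29, 47, 76, 123, 199, 322 (a Fibonacci-like recurrence a_n = a_{n-1} + a_{n-2}).
Track B: 9, 16, 25, 36, 49 (perfect squares starting at 3²).
Position 18 falls in track B as its term 6, giving 64.
The 19th slot belongs to track A; its 13th term is 521.

64, 521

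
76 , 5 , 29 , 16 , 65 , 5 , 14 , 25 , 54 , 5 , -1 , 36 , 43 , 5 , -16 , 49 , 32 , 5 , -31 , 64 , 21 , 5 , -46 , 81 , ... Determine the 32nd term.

Split by position mod 4 into 4 tracks.
Track A: 76, 65, 54, 43, 32, 21 (subtracting 11 each time).
Track B: 5, 5, 5, 5, 5, 5 (constant 5).
Track C: 29, 14, -1, -16, -31, -46 (arithmetic with common difference −15).
Track D: 16, 25, 36, 49, 64, 81 (consecutive squares n² from n = 4).
Position 32 → track D, term 8 = 121.

121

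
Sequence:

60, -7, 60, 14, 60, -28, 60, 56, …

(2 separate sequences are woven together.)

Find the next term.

60

The terms cycle through 2 interleaved subsequences.
Track A: 60, 60, 60, 60. The constant sequence 60.
Track B: -7, 14, -28, 56. Multiplying by -2 each time.
Position 9 → track A, term 5 = 60.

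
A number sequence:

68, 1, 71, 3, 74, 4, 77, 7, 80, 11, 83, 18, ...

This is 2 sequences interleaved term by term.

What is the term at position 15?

Split by position mod 2 into 2 tracks.
Stream A = 68, 71, 74, 77, 80, 83: adding 3 each time.
Stream B = 1, 3, 4, 7, 11, 18: Fibonacci-style (each term is the sum of the two before it).
Term 15 comes from stream A (its 8th entry): 89.

89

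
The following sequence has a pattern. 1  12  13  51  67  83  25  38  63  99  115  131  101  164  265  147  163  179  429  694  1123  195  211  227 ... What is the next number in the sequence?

Positions follow the repeating pattern AAABBB; grouping by letter gives 2 tracks.
Subsequence A = 1, 12, 13, 25, 38, 63, 101, 164, 265, 429, 694, 1123: a Fibonacci-like recurrence a_n = a_{n-1} + a_{n-2}.
Subsequence B = 51, 67, 83, 99, 115, 131, 147, 163, 179, 195, 211, 227: arithmetic, step +16.
Term 25 comes from subsequence A (its 13th entry): 1817.

1817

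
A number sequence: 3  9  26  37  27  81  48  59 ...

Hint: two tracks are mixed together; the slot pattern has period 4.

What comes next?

The slot pattern repeats as AABB (period 4), so there are 2 interleaved tracks.
Track A: 3, 9, 27, 81 — successive powers of 3.
Track B: 26, 37, 48, 59 — adding 11 each time.
The 9th slot belongs to track A; its 5th term is 243.

243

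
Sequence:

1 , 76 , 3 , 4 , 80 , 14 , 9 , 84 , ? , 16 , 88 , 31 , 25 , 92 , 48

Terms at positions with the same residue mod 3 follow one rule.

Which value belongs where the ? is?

Read the sequence 3 terms at a time; column i is its own pattern.
Stream A: 1, 4, 9, 16, 25. Perfect squares starting at 1².
Stream B: 76, 80, 84, 88, 92. Linear: a_n = 72 + 4·n.
Stream C: 3, 14, ?, 31, 48. Each term equals the sum of the previous two.
Stream C's pattern makes the blank 17.

17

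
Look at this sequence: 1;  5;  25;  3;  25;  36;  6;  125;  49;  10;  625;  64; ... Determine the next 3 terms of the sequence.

Taking every 3rd term gives 3 separate tracks.
Track A = 1, 3, 6, 10: triangular numbers starting at T_1.
Track B = 5, 25, 125, 625: powers of 5.
Track C = 25, 36, 49, 64: perfect squares starting at 5².
Position 13 → track A, term 5 = 15.
Term 14 comes from track B (its 5th entry): 3125.
Position 15 falls in track C as its term 5, giving 81.

15, 3125, 81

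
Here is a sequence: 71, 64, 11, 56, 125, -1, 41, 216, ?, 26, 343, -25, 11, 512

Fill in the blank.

-13

Split by position mod 3: positions 1, 4, 7, … form one track, and each other residue class forms its own.
Stream A: 71, 56, 41, 26, 11 (arithmetic, step −15).
Stream B: 64, 125, 216, 343, 512 (the cubes 4³, 5³, 6³, …).
Stream C: 11, -1, ?, -25 (subtracting 12 each time).
Filling stream C at index 3 by its rule yields -13.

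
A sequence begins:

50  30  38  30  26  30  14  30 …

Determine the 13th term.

-22

Split by position mod 2 into 2 tracks.
Stream A is 50, 38, 26, 14, which is linear: a_n = 62 − 12·n.
Stream B is 30, 30, 30, 30, which is the constant sequence 30.
Term 13 comes from stream A (its 7th entry): -22.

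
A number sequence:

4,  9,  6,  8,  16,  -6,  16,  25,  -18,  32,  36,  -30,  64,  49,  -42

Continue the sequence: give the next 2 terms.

The terms cycle through 3 interleaved subsequences.
Stream A: 4, 8, 16, 32, 64 — successive powers of 2.
Stream B: 9, 16, 25, 36, 49 — consecutive squares n² from n = 3.
Stream C: 6, -6, -18, -30, -42 — linear: a_n = 18 − 12·n.
Position 16 falls in stream A as its term 6, giving 128.
Position 17 → stream B, term 6 = 64.

128, 64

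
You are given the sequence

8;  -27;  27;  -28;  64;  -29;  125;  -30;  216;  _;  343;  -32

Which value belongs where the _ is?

-31

Odd-indexed and even-indexed terms follow separate rules.
Track A: 8, 27, 64, 125, 216, 343 — consecutive cubes n³ from n = 2.
Track B: -27, -28, -29, -30, ?, -32 — linear: a_n = -26 − n.
Track B's pattern makes the blank -31.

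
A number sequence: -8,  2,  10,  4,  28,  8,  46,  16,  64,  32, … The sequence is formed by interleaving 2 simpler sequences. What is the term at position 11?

82

The terms cycle through 2 interleaved subsequences.
Stream A: -8, 10, 28, 46, 64. Arithmetic with common difference +18.
Stream B: 2, 4, 8, 16, 32. Powers 2^1, 2^2, 2^3, ….
Position 11 → stream A, term 6 = 82.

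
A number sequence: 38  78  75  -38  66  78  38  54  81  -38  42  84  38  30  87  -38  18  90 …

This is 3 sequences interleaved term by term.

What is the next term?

Read the sequence 3 terms at a time; column i is its own pattern.
Track A is 38, -38, 38, -38, 38, -38, which is oscillating between 38 and -38.
Track B is 78, 66, 54, 42, 30, 18, which is arithmetic with common difference −12.
Track C is 75, 78, 81, 84, 87, 90, which is adding 3 each time.
The 19th slot belongs to track A; its 7th term is 38.

38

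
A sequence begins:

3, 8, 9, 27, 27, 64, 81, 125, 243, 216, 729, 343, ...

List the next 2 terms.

2187, 512

Split by position mod 2 into 2 tracks.
Stream A = 3, 9, 27, 81, 243, 729: powers 3^1, 3^2, 3^3, ….
Stream B = 8, 27, 64, 125, 216, 343: consecutive cubes n³ from n = 2.
The 13th slot belongs to stream A; its 7th term is 2187.
Position 14 falls in stream B as its term 7, giving 512.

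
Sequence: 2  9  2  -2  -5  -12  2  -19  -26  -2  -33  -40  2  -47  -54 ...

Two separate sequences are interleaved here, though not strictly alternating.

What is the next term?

-2

Positions follow the repeating pattern ABB; grouping by letter gives 2 tracks.
Subsequence A: 2, -2, 2, -2, 2. The oscillation 2·(−1)^(n+1).
Subsequence B: 9, 2, -5, -12, -19, -26, -33, -40, -47, -54. Arithmetic, step −7.
The 16th slot belongs to subsequence A; its 6th term is -2.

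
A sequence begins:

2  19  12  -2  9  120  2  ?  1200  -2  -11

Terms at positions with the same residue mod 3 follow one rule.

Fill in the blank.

-1

Split by position mod 3 into 3 tracks.
Track A: 2, -2, 2, -2. Alternating ±2.
Track B: 19, 9, ?, -11. Linear: a_n = 29 − 10·n.
Track C: 12, 120, 1200. A geometric progression (common ratio 10).
Track B's pattern makes the blank -1.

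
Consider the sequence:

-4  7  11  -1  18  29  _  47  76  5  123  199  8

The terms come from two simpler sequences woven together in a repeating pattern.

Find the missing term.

2

Positions follow the repeating pattern ABB; grouping by letter gives 2 tracks.
Track A is -4, -1, ?, 5, 8, which is arithmetic with common difference +3.
Track B is 7, 11, 18, 29, 47, 76, 123, 199, which is a Fibonacci-like recurrence a_n = a_{n-1} + a_{n-2}.
So the missing entry in track A is 2.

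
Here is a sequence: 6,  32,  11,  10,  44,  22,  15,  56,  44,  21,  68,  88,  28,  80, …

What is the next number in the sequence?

Split by position mod 3 into 3 tracks.
Track A: 6, 10, 15, 21, 28 (triangular numbers n(n+1)/2 for n = 3, 4, …).
Track B: 32, 44, 56, 68, 80 (linear: a_n = 20 + 12·n).
Track C: 11, 22, 44, 88 (a geometric progression (common ratio 2)).
The 15th slot belongs to track C; its 5th term is 176.

176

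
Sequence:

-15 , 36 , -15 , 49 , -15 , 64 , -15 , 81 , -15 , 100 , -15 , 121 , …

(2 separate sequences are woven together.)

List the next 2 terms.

-15, 144

Odd-indexed and even-indexed terms follow separate rules.
Track A: -15, -15, -15, -15, -15, -15 (constant -15).
Track B: 36, 49, 64, 81, 100, 121 (the squares 6², 7², 8², …).
Term 13 comes from track A (its 7th entry): -15.
Position 14 → track B, term 7 = 144.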